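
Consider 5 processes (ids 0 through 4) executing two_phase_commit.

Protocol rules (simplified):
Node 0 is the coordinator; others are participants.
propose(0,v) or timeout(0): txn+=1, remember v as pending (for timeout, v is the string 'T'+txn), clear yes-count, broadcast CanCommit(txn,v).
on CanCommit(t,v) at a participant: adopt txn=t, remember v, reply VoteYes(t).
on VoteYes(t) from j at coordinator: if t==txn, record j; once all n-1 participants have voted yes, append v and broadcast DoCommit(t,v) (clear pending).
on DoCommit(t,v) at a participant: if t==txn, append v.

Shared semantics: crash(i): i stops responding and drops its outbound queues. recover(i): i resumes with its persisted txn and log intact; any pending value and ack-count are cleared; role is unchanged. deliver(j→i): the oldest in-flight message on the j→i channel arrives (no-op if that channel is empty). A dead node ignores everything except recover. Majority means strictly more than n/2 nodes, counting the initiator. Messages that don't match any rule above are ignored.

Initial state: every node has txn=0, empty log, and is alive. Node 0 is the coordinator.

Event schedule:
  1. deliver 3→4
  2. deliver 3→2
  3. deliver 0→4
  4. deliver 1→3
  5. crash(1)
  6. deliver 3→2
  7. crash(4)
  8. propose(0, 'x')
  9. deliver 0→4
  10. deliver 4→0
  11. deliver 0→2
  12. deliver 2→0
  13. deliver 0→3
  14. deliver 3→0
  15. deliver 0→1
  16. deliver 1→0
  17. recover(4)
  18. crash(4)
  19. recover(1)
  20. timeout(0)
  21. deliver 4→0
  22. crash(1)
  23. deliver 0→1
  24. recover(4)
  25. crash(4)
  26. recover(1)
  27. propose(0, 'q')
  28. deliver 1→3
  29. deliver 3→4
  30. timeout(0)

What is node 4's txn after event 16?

0

1. deliver 3→4:  nop
2. deliver 3→2:  nop
3. deliver 0→4:  nop
4. deliver 1→3:  nop
5. crash(1):  <1:✗part t0 ->
6. deliver 3→2:  nop
7. crash(4):  <4:✗part t0 ->
8. propose(0,'x'):  <0:coor t1 ->
9. deliver 0→4:  nop
10. deliver 4→0:  nop
11. deliver 0→2:  <2:part t1 ->
12. deliver 2→0:  nop
13. deliver 0→3:  <3:part t1 ->
14. deliver 3→0:  nop
15. deliver 0→1:  nop
16. deliver 1→0:  nop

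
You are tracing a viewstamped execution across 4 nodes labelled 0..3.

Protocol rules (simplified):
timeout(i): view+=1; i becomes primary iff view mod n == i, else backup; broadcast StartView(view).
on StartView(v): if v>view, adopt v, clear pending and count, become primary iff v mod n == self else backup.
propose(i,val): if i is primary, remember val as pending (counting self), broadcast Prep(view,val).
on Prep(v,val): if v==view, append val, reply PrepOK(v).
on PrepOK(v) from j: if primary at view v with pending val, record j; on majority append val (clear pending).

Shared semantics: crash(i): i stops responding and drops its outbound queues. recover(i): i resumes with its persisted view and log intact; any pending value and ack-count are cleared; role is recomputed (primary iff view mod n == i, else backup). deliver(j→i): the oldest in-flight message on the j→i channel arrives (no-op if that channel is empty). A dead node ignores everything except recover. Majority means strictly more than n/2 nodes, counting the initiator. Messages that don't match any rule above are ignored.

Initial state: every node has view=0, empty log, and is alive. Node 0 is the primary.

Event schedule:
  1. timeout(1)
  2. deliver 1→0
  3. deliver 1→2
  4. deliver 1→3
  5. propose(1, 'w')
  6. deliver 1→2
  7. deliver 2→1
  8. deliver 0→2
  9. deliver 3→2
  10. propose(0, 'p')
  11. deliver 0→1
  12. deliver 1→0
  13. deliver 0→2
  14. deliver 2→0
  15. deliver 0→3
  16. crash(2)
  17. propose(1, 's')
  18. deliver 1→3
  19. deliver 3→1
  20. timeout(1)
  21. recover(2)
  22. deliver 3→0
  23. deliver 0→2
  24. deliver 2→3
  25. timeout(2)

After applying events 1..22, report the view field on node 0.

1

step 1 timeout(1): 1={prim,v=1,log=-}
step 2 deliver 1→0: 0={back,v=1,log=-}
step 3 deliver 1→2: 2={back,v=1,log=-}
step 4 deliver 1→3: 3={back,v=1,log=-}
step 5 propose(1,'w'): —
step 6 deliver 1→2: 2={back,v=1,log=w}
step 7 deliver 2→1: —
step 8 deliver 0→2: —
step 9 deliver 3→2: —
step 10 propose(0,'p'): —
step 11 deliver 0→1: —
step 12 deliver 1→0: 0={back,v=1,log=w}
step 13 deliver 0→2: —
step 14 deliver 2→0: —
step 15 deliver 0→3: —
step 16 crash(2): 2={✗back,v=1,log=w}
step 17 propose(1,'s'): —
step 18 deliver 1→3: 3={back,v=1,log=w}
step 19 deliver 3→1: —
step 20 timeout(1): 1={back,v=2,log=-}
step 21 recover(2): 2={back,v=1,log=w}
step 22 deliver 3→0: —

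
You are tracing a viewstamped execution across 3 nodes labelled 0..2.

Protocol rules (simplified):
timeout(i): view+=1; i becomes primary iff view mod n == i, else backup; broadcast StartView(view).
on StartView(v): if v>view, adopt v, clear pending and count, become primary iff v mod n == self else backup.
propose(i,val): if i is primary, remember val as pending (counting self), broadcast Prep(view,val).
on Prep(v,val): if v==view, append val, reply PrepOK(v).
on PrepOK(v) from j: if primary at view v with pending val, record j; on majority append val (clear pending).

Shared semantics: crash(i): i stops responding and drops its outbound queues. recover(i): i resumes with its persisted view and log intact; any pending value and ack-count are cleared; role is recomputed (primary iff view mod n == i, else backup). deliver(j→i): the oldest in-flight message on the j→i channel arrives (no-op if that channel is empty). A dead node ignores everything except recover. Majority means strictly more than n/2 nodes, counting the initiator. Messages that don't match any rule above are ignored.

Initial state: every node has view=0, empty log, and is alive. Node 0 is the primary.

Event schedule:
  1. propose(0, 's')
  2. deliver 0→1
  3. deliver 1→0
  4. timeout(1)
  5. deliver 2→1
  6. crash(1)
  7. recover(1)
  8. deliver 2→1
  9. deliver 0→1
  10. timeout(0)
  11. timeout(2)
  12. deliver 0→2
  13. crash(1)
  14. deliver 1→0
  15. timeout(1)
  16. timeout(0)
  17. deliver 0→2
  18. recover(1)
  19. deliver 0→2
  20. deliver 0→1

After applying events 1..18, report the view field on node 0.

1. propose(0,'s'):  nop
2. deliver 0→1:  <1:back v0 s>
3. deliver 1→0:  <0:prim v0 s>
4. timeout(1):  <1:prim v1 s>
5. deliver 2→1:  nop
6. crash(1):  <1:✗prim v1 s>
7. recover(1):  <1:prim v1 s>
8. deliver 2→1:  nop
9. deliver 0→1:  nop
10. timeout(0):  <0:back v1 s>
11. timeout(2):  <2:back v1 ->
12. deliver 0→2:  nop
13. crash(1):  <1:✗prim v1 s>
14. deliver 1→0:  nop
15. timeout(1):  nop
16. timeout(0):  <0:back v2 s>
17. deliver 0→2:  nop
18. recover(1):  <1:prim v1 s>

2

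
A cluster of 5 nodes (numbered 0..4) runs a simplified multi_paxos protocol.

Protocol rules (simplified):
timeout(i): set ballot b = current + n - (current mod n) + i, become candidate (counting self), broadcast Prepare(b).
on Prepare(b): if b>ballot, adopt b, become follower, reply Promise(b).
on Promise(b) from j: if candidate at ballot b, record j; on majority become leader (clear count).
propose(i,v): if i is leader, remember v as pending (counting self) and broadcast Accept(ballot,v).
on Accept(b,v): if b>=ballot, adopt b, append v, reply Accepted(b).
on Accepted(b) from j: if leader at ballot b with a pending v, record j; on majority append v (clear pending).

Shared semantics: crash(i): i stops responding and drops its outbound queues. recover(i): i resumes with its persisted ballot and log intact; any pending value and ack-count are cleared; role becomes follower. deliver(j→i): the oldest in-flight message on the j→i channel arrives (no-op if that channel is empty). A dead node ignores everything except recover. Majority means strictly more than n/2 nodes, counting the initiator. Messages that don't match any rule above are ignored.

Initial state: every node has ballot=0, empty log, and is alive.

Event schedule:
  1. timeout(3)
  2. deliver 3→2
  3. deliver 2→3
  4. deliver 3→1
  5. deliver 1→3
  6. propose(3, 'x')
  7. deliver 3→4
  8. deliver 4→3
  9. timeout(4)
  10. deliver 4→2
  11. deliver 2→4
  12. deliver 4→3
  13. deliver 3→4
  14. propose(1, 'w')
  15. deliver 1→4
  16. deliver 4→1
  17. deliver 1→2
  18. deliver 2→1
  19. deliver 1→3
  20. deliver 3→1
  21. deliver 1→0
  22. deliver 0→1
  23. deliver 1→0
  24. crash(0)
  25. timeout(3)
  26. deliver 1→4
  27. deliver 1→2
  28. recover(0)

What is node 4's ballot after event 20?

after 1 — timeout(3): n3:cand/b8/[-]
after 2 — deliver 3→2: n2:foll/b8/[-]
after 3 — deliver 2→3: ·
after 4 — deliver 3→1: n1:foll/b8/[-]
after 5 — deliver 1→3: n3:lead/b8/[-]
after 6 — propose(3,'x'): ·
after 7 — deliver 3→4: n4:foll/b8/[-]
after 8 — deliver 4→3: ·
after 9 — timeout(4): n4:cand/b14/[-]
after 10 — deliver 4→2: n2:foll/b14/[-]
after 11 — deliver 2→4: ·
after 12 — deliver 4→3: n3:foll/b14/[-]
after 13 — deliver 3→4: ·
after 14 — propose(1,'w'): ·
after 15 — deliver 1→4: ·
after 16 — deliver 4→1: n1:foll/b14/[-]
after 17 — deliver 1→2: ·
after 18 — deliver 2→1: ·
after 19 — deliver 1→3: ·
after 20 — deliver 3→1: ·

14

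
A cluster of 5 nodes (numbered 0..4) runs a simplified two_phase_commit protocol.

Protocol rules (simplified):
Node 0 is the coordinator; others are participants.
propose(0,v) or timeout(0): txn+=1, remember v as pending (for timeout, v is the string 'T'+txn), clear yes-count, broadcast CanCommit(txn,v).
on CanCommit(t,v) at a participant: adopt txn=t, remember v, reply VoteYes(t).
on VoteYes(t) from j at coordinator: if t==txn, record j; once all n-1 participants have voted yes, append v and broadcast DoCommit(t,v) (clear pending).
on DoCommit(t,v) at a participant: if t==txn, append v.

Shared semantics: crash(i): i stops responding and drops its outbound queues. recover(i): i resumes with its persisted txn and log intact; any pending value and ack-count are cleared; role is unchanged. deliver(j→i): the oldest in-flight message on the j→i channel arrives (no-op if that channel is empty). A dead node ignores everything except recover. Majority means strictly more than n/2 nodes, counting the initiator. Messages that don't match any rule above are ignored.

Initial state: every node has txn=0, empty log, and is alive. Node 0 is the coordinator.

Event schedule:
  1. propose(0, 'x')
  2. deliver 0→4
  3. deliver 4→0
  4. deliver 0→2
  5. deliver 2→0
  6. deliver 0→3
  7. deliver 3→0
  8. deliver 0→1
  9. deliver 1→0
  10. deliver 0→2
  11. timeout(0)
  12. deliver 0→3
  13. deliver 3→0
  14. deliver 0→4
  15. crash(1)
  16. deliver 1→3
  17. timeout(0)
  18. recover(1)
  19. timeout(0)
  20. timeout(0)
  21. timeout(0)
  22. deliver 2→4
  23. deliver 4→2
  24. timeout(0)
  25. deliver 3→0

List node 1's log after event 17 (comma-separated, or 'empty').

e1 propose(0,'x'): 0[coor,t=1,-]
e2 deliver 0→4: 4[part,t=1,-]
e3 deliver 4→0: ·
e4 deliver 0→2: 2[part,t=1,-]
e5 deliver 2→0: ·
e6 deliver 0→3: 3[part,t=1,-]
e7 deliver 3→0: ·
e8 deliver 0→1: 1[part,t=1,-]
e9 deliver 1→0: 0[coor,t=1,x]
e10 deliver 0→2: 2[part,t=1,x]
e11 timeout(0): 0[coor,t=2,x]
e12 deliver 0→3: 3[part,t=1,x]
e13 deliver 3→0: ·
e14 deliver 0→4: 4[part,t=1,x]
e15 crash(1): 1[✗part,t=1,-]
e16 deliver 1→3: ·
e17 timeout(0): 0[coor,t=3,x]

empty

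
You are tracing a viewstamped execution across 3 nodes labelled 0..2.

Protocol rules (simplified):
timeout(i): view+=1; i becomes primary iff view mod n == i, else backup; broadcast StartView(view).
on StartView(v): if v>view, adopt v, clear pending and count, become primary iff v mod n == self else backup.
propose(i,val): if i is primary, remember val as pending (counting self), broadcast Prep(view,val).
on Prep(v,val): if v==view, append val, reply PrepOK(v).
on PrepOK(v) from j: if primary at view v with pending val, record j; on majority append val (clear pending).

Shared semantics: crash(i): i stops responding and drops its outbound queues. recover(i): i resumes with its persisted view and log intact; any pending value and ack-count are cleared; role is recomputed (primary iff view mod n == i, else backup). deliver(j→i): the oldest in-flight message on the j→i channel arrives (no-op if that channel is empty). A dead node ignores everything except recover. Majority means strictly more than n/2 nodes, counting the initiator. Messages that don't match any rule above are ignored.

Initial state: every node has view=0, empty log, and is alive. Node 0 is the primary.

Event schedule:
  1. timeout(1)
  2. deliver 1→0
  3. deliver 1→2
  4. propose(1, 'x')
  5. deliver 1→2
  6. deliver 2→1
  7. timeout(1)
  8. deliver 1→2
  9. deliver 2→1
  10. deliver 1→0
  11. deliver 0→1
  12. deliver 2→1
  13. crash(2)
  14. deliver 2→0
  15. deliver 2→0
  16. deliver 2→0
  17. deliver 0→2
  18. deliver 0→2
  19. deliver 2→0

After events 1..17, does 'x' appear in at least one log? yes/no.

e1 timeout(1): 1[prim,v=1,-]
e2 deliver 1→0: 0[back,v=1,-]
e3 deliver 1→2: 2[back,v=1,-]
e4 propose(1,'x'): ·
e5 deliver 1→2: 2[back,v=1,x]
e6 deliver 2→1: 1[prim,v=1,x]
e7 timeout(1): 1[back,v=2,x]
e8 deliver 1→2: 2[prim,v=2,x]
e9 deliver 2→1: ·
e10 deliver 1→0: 0[back,v=1,x]
e11 deliver 0→1: ·
e12 deliver 2→1: ·
e13 crash(2): 2[✗prim,v=2,x]
e14 deliver 2→0: ·
e15 deliver 2→0: ·
e16 deliver 2→0: ·
e17 deliver 0→2: ·

yes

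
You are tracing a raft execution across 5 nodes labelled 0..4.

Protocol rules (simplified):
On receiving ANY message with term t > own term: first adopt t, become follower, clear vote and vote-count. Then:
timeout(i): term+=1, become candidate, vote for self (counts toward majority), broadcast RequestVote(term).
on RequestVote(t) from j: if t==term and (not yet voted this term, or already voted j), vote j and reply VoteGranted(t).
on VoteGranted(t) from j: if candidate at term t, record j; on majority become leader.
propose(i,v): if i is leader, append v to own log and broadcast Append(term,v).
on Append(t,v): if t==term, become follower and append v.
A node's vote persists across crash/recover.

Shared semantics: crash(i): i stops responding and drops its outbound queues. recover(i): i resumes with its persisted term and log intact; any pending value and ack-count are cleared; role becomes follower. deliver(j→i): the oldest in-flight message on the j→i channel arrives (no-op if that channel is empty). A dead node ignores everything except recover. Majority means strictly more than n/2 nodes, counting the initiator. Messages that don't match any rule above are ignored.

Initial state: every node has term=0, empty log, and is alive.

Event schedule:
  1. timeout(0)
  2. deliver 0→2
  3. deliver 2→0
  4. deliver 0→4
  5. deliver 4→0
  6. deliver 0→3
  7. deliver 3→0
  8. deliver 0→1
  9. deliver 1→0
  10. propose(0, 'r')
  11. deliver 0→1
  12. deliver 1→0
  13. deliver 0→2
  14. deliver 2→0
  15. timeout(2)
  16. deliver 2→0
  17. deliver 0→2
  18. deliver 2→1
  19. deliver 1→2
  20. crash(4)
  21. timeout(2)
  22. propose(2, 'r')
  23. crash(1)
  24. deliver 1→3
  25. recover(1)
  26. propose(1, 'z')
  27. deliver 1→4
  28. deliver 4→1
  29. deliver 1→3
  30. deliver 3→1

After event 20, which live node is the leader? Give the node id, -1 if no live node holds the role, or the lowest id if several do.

e1 timeout(0): 0[cand,t=1,-]
e2 deliver 0→2: 2[foll,t=1,-]
e3 deliver 2→0: ·
e4 deliver 0→4: 4[foll,t=1,-]
e5 deliver 4→0: 0[lead,t=1,-]
e6 deliver 0→3: 3[foll,t=1,-]
e7 deliver 3→0: ·
e8 deliver 0→1: 1[foll,t=1,-]
e9 deliver 1→0: ·
e10 propose(0,'r'): 0[lead,t=1,r]
e11 deliver 0→1: 1[foll,t=1,r]
e12 deliver 1→0: ·
e13 deliver 0→2: 2[foll,t=1,r]
e14 deliver 2→0: ·
e15 timeout(2): 2[cand,t=2,r]
e16 deliver 2→0: 0[foll,t=2,r]
e17 deliver 0→2: ·
e18 deliver 2→1: 1[foll,t=2,r]
e19 deliver 1→2: 2[lead,t=2,r]
e20 crash(4): 4[✗foll,t=1,-]

2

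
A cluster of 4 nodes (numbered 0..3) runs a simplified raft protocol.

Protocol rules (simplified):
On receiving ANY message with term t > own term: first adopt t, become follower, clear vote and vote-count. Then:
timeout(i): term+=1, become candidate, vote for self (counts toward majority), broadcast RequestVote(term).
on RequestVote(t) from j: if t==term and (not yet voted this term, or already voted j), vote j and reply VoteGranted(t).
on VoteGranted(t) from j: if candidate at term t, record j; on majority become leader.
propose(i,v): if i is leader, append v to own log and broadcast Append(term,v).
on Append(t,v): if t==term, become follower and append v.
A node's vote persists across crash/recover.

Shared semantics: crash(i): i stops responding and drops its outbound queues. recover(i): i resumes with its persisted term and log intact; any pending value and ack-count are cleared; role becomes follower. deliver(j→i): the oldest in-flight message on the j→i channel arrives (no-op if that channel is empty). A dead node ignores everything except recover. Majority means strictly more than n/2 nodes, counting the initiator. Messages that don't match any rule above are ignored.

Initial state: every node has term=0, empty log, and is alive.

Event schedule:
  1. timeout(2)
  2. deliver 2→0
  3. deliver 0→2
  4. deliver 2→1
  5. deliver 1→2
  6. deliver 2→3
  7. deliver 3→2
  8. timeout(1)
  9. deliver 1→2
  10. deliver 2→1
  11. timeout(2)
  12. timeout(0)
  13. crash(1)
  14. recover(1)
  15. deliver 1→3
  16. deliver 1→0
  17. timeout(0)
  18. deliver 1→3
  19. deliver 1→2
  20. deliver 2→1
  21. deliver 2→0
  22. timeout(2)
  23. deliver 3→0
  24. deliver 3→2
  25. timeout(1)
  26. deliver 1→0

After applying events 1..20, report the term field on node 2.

step 1 timeout(2): 2={cand,t=1,log=-}
step 2 deliver 2→0: 0={foll,t=1,log=-}
step 3 deliver 0→2: —
step 4 deliver 2→1: 1={foll,t=1,log=-}
step 5 deliver 1→2: 2={lead,t=1,log=-}
step 6 deliver 2→3: 3={foll,t=1,log=-}
step 7 deliver 3→2: —
step 8 timeout(1): 1={cand,t=2,log=-}
step 9 deliver 1→2: 2={foll,t=2,log=-}
step 10 deliver 2→1: —
step 11 timeout(2): 2={cand,t=3,log=-}
step 12 timeout(0): 0={cand,t=2,log=-}
step 13 crash(1): 1={✗cand,t=2,log=-}
step 14 recover(1): 1={foll,t=2,log=-}
step 15 deliver 1→3: —
step 16 deliver 1→0: —
step 17 timeout(0): 0={cand,t=3,log=-}
step 18 deliver 1→3: —
step 19 deliver 1→2: —
step 20 deliver 2→1: 1={foll,t=3,log=-}

3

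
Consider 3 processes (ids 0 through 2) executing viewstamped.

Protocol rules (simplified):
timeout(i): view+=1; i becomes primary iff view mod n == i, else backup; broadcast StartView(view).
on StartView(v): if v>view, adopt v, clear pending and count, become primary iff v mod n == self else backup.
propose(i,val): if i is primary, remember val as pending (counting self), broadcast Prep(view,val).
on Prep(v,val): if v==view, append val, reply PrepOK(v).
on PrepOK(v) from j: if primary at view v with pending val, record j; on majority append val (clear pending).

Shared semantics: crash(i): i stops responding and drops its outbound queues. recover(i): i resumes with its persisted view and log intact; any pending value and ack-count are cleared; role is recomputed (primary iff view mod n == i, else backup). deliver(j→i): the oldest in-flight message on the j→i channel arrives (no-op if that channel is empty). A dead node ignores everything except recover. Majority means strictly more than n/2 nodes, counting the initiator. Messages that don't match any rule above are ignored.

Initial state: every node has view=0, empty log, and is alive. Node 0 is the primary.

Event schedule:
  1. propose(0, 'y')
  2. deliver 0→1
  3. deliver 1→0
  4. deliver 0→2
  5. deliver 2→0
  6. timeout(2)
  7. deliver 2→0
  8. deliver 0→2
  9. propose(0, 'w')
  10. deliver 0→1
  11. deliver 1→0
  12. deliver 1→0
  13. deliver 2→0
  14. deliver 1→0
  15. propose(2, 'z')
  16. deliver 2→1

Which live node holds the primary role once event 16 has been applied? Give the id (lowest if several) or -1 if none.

1

1. propose(0,'y'):  nop
2. deliver 0→1:  <1:back v0 y>
3. deliver 1→0:  <0:prim v0 y>
4. deliver 0→2:  <2:back v0 y>
5. deliver 2→0:  nop
6. timeout(2):  <2:back v1 y>
7. deliver 2→0:  <0:back v1 y>
8. deliver 0→2:  nop
9. propose(0,'w'):  nop
10. deliver 0→1:  nop
11. deliver 1→0:  nop
12. deliver 1→0:  nop
13. deliver 2→0:  nop
14. deliver 1→0:  nop
15. propose(2,'z'):  nop
16. deliver 2→1:  <1:prim v1 y>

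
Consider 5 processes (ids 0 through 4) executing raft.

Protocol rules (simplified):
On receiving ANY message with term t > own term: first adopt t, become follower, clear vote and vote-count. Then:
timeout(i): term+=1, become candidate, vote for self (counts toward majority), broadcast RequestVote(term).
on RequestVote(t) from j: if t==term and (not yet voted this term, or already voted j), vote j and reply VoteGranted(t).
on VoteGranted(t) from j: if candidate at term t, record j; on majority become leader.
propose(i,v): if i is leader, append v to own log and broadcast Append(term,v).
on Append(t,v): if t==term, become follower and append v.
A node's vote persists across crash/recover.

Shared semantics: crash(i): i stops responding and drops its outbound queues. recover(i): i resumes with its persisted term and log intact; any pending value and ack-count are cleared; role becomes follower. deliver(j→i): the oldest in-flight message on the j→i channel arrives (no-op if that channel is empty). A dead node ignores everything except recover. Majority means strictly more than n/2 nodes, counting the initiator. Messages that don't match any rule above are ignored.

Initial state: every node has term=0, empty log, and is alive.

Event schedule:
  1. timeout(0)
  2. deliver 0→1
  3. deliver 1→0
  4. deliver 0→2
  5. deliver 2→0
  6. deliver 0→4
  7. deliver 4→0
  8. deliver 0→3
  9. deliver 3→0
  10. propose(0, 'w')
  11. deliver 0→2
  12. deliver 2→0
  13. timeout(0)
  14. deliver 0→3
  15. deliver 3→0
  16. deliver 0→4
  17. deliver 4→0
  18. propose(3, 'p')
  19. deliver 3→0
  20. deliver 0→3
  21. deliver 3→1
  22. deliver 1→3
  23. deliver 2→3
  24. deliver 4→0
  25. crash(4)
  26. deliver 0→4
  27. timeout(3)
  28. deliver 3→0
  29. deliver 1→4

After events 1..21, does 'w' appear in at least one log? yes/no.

yes

after 1 — timeout(0): n0:cand/t1/[-]
after 2 — deliver 0→1: n1:foll/t1/[-]
after 3 — deliver 1→0: ·
after 4 — deliver 0→2: n2:foll/t1/[-]
after 5 — deliver 2→0: n0:lead/t1/[-]
after 6 — deliver 0→4: n4:foll/t1/[-]
after 7 — deliver 4→0: ·
after 8 — deliver 0→3: n3:foll/t1/[-]
after 9 — deliver 3→0: ·
after 10 — propose(0,'w'): n0:lead/t1/[w]
after 11 — deliver 0→2: n2:foll/t1/[w]
after 12 — deliver 2→0: ·
after 13 — timeout(0): n0:cand/t2/[w]
after 14 — deliver 0→3: n3:foll/t1/[w]
after 15 — deliver 3→0: ·
after 16 — deliver 0→4: n4:foll/t1/[w]
after 17 — deliver 4→0: ·
after 18 — propose(3,'p'): ·
after 19 — deliver 3→0: ·
after 20 — deliver 0→3: n3:foll/t2/[w]
after 21 — deliver 3→1: ·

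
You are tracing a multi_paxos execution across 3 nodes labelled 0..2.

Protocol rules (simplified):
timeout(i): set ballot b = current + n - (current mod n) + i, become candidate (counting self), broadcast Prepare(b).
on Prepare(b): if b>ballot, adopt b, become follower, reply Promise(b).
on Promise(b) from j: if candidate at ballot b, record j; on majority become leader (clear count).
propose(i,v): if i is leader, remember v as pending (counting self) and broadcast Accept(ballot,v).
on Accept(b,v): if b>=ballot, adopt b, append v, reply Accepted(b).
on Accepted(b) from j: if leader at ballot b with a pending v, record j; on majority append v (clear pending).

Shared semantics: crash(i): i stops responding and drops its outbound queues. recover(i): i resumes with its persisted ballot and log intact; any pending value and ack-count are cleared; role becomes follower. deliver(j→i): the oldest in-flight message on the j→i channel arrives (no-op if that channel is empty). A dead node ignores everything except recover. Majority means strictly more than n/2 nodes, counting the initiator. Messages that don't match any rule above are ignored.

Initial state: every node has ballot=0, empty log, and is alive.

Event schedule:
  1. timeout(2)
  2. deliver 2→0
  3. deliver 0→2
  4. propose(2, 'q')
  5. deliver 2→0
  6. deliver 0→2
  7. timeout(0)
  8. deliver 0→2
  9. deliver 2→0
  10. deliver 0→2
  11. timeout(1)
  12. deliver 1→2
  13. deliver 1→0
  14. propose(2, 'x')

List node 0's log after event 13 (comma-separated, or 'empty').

q

step 1 timeout(2): 2={cand,b=5,log=-}
step 2 deliver 2→0: 0={foll,b=5,log=-}
step 3 deliver 0→2: 2={lead,b=5,log=-}
step 4 propose(2,'q'): —
step 5 deliver 2→0: 0={foll,b=5,log=q}
step 6 deliver 0→2: 2={lead,b=5,log=q}
step 7 timeout(0): 0={cand,b=6,log=q}
step 8 deliver 0→2: 2={foll,b=6,log=q}
step 9 deliver 2→0: 0={lead,b=6,log=q}
step 10 deliver 0→2: —
step 11 timeout(1): 1={cand,b=4,log=-}
step 12 deliver 1→2: —
step 13 deliver 1→0: —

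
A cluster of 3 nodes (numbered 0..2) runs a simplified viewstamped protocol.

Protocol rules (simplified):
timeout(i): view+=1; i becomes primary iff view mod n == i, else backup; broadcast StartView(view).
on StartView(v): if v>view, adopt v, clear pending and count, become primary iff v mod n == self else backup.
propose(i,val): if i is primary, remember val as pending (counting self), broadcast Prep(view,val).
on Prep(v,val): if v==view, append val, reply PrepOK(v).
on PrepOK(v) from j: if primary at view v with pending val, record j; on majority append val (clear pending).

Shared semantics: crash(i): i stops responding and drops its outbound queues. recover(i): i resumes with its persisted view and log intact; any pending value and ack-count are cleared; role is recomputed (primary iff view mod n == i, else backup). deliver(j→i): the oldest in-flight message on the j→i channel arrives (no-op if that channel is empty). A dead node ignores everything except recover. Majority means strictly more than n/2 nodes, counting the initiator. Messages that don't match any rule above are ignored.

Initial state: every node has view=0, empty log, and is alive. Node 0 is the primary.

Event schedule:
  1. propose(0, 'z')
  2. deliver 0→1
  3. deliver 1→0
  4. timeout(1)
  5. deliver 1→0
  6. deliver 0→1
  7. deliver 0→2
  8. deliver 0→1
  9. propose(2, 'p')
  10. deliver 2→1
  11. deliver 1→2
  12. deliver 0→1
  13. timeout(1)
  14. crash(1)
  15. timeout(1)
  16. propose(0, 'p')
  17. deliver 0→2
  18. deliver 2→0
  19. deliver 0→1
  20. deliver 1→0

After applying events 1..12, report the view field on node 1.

1

after 1 — propose(0,'z'): ·
after 2 — deliver 0→1: n1:back/v0/[z]
after 3 — deliver 1→0: n0:prim/v0/[z]
after 4 — timeout(1): n1:prim/v1/[z]
after 5 — deliver 1→0: n0:back/v1/[z]
after 6 — deliver 0→1: ·
after 7 — deliver 0→2: n2:back/v0/[z]
after 8 — deliver 0→1: ·
after 9 — propose(2,'p'): ·
after 10 — deliver 2→1: ·
after 11 — deliver 1→2: n2:back/v1/[z]
after 12 — deliver 0→1: ·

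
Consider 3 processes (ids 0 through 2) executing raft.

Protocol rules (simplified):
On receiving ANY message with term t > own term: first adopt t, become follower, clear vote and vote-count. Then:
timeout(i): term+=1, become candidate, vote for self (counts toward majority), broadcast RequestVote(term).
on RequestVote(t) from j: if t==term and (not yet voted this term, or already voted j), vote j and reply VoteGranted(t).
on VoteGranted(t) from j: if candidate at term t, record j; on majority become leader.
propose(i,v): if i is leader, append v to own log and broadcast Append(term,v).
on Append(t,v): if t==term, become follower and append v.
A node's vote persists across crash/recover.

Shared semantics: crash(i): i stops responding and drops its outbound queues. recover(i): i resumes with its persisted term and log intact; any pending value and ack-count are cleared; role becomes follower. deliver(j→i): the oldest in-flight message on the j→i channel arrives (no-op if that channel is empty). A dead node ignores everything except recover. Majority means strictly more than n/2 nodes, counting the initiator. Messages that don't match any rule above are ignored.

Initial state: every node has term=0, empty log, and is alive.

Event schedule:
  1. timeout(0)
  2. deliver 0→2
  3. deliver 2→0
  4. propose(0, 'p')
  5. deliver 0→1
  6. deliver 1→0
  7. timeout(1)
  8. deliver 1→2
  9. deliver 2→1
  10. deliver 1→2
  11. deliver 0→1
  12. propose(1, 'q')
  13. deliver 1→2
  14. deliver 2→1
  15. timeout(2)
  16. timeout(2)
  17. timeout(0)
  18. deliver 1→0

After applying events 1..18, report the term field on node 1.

2

e1 timeout(0): 0[cand,t=1,-]
e2 deliver 0→2: 2[foll,t=1,-]
e3 deliver 2→0: 0[lead,t=1,-]
e4 propose(0,'p'): 0[lead,t=1,p]
e5 deliver 0→1: 1[foll,t=1,-]
e6 deliver 1→0: ·
e7 timeout(1): 1[cand,t=2,-]
e8 deliver 1→2: 2[foll,t=2,-]
e9 deliver 2→1: 1[lead,t=2,-]
e10 deliver 1→2: ·
e11 deliver 0→1: ·
e12 propose(1,'q'): 1[lead,t=2,q]
e13 deliver 1→2: 2[foll,t=2,q]
e14 deliver 2→1: ·
e15 timeout(2): 2[cand,t=3,q]
e16 timeout(2): 2[cand,t=4,q]
e17 timeout(0): 0[cand,t=2,p]
e18 deliver 1→0: ·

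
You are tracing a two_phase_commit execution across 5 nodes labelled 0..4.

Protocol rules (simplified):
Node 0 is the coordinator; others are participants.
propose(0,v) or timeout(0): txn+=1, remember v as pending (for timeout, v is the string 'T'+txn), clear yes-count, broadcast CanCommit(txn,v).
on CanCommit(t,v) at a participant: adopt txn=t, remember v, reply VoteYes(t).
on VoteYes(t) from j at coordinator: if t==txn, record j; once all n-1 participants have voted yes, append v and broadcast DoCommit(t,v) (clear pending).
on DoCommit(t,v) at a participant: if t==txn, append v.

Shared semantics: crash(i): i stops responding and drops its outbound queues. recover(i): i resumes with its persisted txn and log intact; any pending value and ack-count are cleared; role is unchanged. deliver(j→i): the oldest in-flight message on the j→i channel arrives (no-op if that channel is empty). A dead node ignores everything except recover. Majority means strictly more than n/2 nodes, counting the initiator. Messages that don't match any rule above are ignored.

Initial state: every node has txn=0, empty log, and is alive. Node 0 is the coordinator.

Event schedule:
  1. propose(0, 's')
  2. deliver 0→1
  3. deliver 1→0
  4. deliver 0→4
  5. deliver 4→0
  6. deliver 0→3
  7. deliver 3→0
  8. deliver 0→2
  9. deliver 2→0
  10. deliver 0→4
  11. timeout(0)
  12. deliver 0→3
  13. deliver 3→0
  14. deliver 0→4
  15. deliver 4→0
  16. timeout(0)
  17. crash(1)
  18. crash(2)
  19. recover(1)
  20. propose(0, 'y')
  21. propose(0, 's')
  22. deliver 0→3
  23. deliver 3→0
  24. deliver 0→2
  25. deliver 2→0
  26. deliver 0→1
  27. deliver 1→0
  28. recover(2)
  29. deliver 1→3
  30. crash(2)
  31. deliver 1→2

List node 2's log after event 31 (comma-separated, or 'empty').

e1 propose(0,'s'): 0[coor,t=1,-]
e2 deliver 0→1: 1[part,t=1,-]
e3 deliver 1→0: ·
e4 deliver 0→4: 4[part,t=1,-]
e5 deliver 4→0: ·
e6 deliver 0→3: 3[part,t=1,-]
e7 deliver 3→0: ·
e8 deliver 0→2: 2[part,t=1,-]
e9 deliver 2→0: 0[coor,t=1,s]
e10 deliver 0→4: 4[part,t=1,s]
e11 timeout(0): 0[coor,t=2,s]
e12 deliver 0→3: 3[part,t=1,s]
e13 deliver 3→0: ·
e14 deliver 0→4: 4[part,t=2,s]
e15 deliver 4→0: ·
e16 timeout(0): 0[coor,t=3,s]
e17 crash(1): 1[✗part,t=1,-]
e18 crash(2): 2[✗part,t=1,-]
e19 recover(1): 1[part,t=1,-]
e20 propose(0,'y'): 0[coor,t=4,s]
e21 propose(0,'s'): 0[coor,t=5,s]
e22 deliver 0→3: 3[part,t=2,s]
e23 deliver 3→0: ·
e24 deliver 0→2: ·
e25 deliver 2→0: ·
e26 deliver 0→1: 1[part,t=1,s]
e27 deliver 1→0: ·
e28 recover(2): 2[part,t=1,-]
e29 deliver 1→3: ·
e30 crash(2): 2[✗part,t=1,-]
e31 deliver 1→2: ·

empty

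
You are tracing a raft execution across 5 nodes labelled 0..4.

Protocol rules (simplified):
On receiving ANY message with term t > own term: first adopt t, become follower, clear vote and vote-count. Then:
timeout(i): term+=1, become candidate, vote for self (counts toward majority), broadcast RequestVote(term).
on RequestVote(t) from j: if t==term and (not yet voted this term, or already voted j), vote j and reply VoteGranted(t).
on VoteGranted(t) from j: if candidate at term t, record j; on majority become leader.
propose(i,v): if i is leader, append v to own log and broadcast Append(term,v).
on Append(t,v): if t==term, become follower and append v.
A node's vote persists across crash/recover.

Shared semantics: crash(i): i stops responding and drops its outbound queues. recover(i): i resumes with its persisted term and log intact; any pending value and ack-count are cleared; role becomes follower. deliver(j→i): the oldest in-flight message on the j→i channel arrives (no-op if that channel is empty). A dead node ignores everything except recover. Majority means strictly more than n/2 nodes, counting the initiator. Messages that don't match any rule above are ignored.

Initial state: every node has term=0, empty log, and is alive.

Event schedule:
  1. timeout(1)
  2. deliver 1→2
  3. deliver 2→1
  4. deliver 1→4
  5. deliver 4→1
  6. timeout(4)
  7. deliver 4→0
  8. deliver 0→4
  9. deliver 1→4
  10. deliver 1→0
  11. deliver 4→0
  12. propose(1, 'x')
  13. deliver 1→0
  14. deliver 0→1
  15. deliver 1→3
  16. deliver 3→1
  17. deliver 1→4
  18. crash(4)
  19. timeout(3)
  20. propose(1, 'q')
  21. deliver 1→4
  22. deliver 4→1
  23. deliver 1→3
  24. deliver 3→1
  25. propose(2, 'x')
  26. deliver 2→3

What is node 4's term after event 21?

[1] timeout(1) → N1(cand t1 [-])
[2] deliver 1→2 → N2(foll t1 [-])
[3] deliver 2→1 → ∅
[4] deliver 1→4 → N4(foll t1 [-])
[5] deliver 4→1 → N1(lead t1 [-])
[6] timeout(4) → N4(cand t2 [-])
[7] deliver 4→0 → N0(foll t2 [-])
[8] deliver 0→4 → ∅
[9] deliver 1→4 → ∅
[10] deliver 1→0 → ∅
[11] deliver 4→0 → ∅
[12] propose(1,'x') → N1(lead t1 [x])
[13] deliver 1→0 → ∅
[14] deliver 0→1 → ∅
[15] deliver 1→3 → N3(foll t1 [-])
[16] deliver 3→1 → ∅
[17] deliver 1→4 → ∅
[18] crash(4) → N4(✗cand t2 [-])
[19] timeout(3) → N3(cand t2 [-])
[20] propose(1,'q') → N1(lead t1 [x,q])
[21] deliver 1→4 → ∅

2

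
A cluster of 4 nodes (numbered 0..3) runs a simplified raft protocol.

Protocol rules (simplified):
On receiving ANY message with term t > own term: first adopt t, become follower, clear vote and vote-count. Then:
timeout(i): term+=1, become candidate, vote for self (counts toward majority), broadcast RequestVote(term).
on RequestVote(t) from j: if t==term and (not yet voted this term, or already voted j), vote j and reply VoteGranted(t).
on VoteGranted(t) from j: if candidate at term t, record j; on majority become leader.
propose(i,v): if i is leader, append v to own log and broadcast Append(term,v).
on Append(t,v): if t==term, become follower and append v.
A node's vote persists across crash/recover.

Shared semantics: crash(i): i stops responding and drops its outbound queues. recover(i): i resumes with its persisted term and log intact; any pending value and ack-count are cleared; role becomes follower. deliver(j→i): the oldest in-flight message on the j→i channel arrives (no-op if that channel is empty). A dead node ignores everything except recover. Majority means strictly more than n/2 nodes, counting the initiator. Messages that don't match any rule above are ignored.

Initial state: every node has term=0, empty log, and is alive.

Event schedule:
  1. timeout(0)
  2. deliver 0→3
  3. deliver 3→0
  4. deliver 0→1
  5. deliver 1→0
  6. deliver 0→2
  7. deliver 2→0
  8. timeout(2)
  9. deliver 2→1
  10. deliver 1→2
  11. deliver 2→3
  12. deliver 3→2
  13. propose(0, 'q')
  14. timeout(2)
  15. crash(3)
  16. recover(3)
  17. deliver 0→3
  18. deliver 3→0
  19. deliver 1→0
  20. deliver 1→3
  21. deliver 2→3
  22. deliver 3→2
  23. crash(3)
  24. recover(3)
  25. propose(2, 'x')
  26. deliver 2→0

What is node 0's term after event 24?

[1] timeout(0) → N0(cand t1 [-])
[2] deliver 0→3 → N3(foll t1 [-])
[3] deliver 3→0 → ∅
[4] deliver 0→1 → N1(foll t1 [-])
[5] deliver 1→0 → N0(lead t1 [-])
[6] deliver 0→2 → N2(foll t1 [-])
[7] deliver 2→0 → ∅
[8] timeout(2) → N2(cand t2 [-])
[9] deliver 2→1 → N1(foll t2 [-])
[10] deliver 1→2 → ∅
[11] deliver 2→3 → N3(foll t2 [-])
[12] deliver 3→2 → N2(lead t2 [-])
[13] propose(0,'q') → N0(lead t1 [q])
[14] timeout(2) → N2(cand t3 [-])
[15] crash(3) → N3(✗foll t2 [-])
[16] recover(3) → N3(foll t2 [-])
[17] deliver 0→3 → ∅
[18] deliver 3→0 → ∅
[19] deliver 1→0 → ∅
[20] deliver 1→3 → ∅
[21] deliver 2→3 → N3(foll t3 [-])
[22] deliver 3→2 → ∅
[23] crash(3) → N3(✗foll t3 [-])
[24] recover(3) → N3(foll t3 [-])

1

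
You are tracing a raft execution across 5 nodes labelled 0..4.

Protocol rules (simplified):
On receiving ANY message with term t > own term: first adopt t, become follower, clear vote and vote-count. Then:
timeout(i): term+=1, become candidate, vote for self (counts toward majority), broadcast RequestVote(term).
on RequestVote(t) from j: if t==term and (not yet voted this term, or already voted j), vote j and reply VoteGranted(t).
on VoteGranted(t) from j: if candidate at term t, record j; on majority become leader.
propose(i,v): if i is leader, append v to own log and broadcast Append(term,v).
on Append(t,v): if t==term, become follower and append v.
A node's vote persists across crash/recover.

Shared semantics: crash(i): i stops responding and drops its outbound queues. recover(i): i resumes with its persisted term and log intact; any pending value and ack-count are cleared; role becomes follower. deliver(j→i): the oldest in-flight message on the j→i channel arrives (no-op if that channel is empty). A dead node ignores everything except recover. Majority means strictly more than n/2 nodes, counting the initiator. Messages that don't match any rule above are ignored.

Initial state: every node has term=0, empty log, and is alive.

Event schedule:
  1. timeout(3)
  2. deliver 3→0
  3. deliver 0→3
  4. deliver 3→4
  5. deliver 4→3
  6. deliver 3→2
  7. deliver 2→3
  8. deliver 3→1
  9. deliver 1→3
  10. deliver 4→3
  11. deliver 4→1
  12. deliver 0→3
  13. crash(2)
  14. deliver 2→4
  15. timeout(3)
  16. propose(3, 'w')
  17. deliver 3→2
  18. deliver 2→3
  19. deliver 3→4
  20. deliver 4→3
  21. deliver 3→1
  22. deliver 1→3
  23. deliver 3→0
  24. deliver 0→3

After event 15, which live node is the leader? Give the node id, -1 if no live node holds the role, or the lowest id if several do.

-1

e1 timeout(3): 3[cand,t=1,-]
e2 deliver 3→0: 0[foll,t=1,-]
e3 deliver 0→3: ·
e4 deliver 3→4: 4[foll,t=1,-]
e5 deliver 4→3: 3[lead,t=1,-]
e6 deliver 3→2: 2[foll,t=1,-]
e7 deliver 2→3: ·
e8 deliver 3→1: 1[foll,t=1,-]
e9 deliver 1→3: ·
e10 deliver 4→3: ·
e11 deliver 4→1: ·
e12 deliver 0→3: ·
e13 crash(2): 2[✗foll,t=1,-]
e14 deliver 2→4: ·
e15 timeout(3): 3[cand,t=2,-]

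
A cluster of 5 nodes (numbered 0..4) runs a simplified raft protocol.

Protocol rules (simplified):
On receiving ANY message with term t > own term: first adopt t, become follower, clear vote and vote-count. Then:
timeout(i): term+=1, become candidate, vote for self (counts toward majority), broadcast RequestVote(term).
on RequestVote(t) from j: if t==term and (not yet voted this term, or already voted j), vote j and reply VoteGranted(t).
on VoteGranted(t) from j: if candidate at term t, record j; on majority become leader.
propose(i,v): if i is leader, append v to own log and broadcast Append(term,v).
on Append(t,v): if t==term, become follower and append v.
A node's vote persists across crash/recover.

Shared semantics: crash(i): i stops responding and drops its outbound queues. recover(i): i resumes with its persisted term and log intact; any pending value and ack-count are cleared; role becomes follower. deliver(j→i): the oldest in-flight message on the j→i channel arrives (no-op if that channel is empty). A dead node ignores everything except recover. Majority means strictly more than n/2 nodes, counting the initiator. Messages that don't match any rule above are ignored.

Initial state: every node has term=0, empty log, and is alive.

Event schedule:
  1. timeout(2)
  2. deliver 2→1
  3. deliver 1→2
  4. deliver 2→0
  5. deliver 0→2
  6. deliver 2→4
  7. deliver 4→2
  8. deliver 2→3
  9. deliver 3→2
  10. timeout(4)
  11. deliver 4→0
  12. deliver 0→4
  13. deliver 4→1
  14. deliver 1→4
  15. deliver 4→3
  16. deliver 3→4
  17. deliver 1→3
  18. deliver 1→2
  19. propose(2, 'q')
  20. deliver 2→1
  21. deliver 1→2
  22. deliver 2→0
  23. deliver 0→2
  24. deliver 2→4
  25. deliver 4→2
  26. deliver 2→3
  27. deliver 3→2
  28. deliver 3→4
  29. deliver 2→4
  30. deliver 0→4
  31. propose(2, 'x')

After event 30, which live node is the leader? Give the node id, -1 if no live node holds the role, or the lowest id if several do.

4

after 1 — timeout(2): n2:cand/t1/[-]
after 2 — deliver 2→1: n1:foll/t1/[-]
after 3 — deliver 1→2: ·
after 4 — deliver 2→0: n0:foll/t1/[-]
after 5 — deliver 0→2: n2:lead/t1/[-]
after 6 — deliver 2→4: n4:foll/t1/[-]
after 7 — deliver 4→2: ·
after 8 — deliver 2→3: n3:foll/t1/[-]
after 9 — deliver 3→2: ·
after 10 — timeout(4): n4:cand/t2/[-]
after 11 — deliver 4→0: n0:foll/t2/[-]
after 12 — deliver 0→4: ·
after 13 — deliver 4→1: n1:foll/t2/[-]
after 14 — deliver 1→4: n4:lead/t2/[-]
after 15 — deliver 4→3: n3:foll/t2/[-]
after 16 — deliver 3→4: ·
after 17 — deliver 1→3: ·
after 18 — deliver 1→2: ·
after 19 — propose(2,'q'): n2:lead/t1/[q]
after 20 — deliver 2→1: ·
after 21 — deliver 1→2: ·
after 22 — deliver 2→0: ·
after 23 — deliver 0→2: ·
after 24 — deliver 2→4: ·
after 25 — deliver 4→2: n2:foll/t2/[q]
after 26 — deliver 2→3: ·
after 27 — deliver 3→2: ·
after 28 — deliver 3→4: ·
after 29 — deliver 2→4: ·
after 30 — deliver 0→4: ·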